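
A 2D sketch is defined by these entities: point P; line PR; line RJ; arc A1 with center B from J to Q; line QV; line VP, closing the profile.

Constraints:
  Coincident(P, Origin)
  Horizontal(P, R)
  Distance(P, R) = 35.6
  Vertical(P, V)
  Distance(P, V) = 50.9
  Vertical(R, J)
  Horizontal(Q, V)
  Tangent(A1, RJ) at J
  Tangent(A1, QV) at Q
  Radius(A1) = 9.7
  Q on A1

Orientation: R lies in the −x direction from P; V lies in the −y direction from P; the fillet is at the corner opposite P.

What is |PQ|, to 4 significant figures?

57.11

P is at the origin; P and R share the same y with |PR| = 35.6 and R on the −x side, so R = (-35.60, 0.000). P and V share the same x with |PV| = 50.9 and V on the −y side, so V = (0.000, -50.90). The virtual corner opposite P is at (-35.60, -50.90). A1 meets RJ tangentially, so BJ is at right angles to RJ and A1 meets QV tangentially, so BQ is at right angles to QV, with radius 9.7, so the center B sits 9.7 in from both sides at B = (-25.90, -41.20). That places the tangent points at J = (-35.60, -41.20) on RJ and Q = (-25.90, -50.90) on QV. Then |PQ| = |Q − P| = 57.11.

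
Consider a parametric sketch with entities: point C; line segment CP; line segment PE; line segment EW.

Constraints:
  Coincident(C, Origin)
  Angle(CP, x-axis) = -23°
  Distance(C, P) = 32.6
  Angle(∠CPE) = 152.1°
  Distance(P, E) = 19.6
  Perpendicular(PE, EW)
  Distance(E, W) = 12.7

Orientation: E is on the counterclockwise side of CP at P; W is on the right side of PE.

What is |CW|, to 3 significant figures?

55.9

C is at the origin; CP runs at -23.0° with length 32.6, so P = 32.6·(cos -23.0°, sin -23.0°) = (30.0, -12.7). ∠CPE = 152.1°, so PE runs at -23.0° + (180° − 152.1°) = 4.90° from the x-axis; with |PE| = 19.6, E = P + 19.6·(cos 4.90°, sin 4.90°) = (49.5, -11.1). PE is perpendicular to EW; with |EW| = 12.7 on the right of PE, W = E + 12.7·(0.0854, -0.996) = (50.6, -23.7). Then |CW| = |W − C| = 55.9.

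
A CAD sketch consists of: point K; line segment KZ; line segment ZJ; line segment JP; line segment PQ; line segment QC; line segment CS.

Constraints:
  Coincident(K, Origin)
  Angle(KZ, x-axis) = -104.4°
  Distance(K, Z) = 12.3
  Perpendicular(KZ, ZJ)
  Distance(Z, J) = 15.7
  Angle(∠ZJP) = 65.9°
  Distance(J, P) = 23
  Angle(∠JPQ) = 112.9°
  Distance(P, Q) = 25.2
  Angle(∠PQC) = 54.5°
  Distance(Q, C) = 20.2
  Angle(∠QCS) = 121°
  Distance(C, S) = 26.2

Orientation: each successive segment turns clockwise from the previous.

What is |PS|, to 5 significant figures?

19.159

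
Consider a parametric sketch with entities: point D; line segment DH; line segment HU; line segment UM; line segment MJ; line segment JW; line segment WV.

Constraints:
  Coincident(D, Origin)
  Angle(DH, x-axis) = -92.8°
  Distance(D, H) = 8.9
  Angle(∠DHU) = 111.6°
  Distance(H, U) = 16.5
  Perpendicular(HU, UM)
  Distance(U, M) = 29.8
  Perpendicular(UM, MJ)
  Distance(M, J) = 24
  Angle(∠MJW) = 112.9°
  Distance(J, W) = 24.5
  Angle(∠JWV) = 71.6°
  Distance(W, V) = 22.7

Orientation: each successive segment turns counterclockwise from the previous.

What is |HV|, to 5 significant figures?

7.8117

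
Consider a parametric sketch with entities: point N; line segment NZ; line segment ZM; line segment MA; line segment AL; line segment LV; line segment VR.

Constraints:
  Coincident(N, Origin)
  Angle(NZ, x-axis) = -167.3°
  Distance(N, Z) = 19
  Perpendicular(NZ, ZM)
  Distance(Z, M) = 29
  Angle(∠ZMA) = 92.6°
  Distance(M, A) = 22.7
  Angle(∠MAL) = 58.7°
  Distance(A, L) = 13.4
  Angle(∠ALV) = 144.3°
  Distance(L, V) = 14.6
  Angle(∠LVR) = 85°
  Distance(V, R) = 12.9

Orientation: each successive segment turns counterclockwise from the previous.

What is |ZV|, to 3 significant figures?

12.4

N is at the origin; NZ runs at -167.3° with length 19.0, so Z = (-18.5, -4.18). NZ ⟂ ZM, so ZM runs at -77.3°; with |ZM| = 29.0, M = (-12.2, -32.5). ∠ZMA = 92.6° gives MA at 10.1° from the x-axis; with |MA| = 22.7, A = (10.2, -28.5). ∠MAL = 58.7° gives AL at 131° from the x-axis; with |AL| = 13.4, L = (1.33, -18.4). ∠ALV = 144.3° gives LV at 167° from the x-axis; with |LV| = 14.6, V = (-12.9, -15.2). Then |ZV| = |V − Z| = 12.4.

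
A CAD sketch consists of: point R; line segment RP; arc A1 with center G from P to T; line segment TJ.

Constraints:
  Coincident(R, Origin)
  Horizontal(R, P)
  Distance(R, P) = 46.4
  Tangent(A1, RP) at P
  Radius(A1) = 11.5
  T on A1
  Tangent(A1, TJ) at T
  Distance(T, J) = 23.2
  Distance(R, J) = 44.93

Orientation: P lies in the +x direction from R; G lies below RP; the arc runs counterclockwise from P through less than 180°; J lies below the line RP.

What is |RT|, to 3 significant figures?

36.3

R is at the origin; RP is horizontal with |RP| = 46.4 and P on the +x side, so P = (46.4, 0.00). A1 meets RP tangentially, so GP is at right angles to RP, so G = P + (0, -11.5) = (46.4, -11.5). Since GT ⟂ TJ (tangency), |GJ| = √(11.5² + 23.2²) = 25.9 regardless of where T sits on A1. So J lies on both circle(R, 44.93) and circle(G, 25.9); the below-RP intersection is J = (31.1, -32.4). T is the foot of the tangent from J: T = (35.1, -9.54).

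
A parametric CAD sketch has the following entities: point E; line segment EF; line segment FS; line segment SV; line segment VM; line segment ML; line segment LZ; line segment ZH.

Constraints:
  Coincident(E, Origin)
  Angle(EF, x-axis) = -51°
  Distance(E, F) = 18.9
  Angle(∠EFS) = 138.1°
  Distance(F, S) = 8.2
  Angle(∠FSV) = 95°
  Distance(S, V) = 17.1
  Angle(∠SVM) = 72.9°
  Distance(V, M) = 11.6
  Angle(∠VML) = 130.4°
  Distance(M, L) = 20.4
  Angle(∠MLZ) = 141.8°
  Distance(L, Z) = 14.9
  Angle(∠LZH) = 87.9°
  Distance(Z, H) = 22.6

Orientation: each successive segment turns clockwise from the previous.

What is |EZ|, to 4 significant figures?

31.11

E is at the origin; EF runs at -51.0° with length 18.9, so F = (11.89, -14.69). ∠EFS = 138.1° gives FS at -92.90° from the x-axis; with |FS| = 8.2, S = (11.48, -22.88). ∠FSV = 95.0° gives SV at -177.9° from the x-axis; with |SV| = 17.1, V = (-5.609, -23.50). ∠SVM = 72.9° gives VM at 75.00° from the x-axis; with |VM| = 11.6, M = (-2.607, -12.30). ∠VML = 130.4° gives ML at 25.40° from the x-axis; with |ML| = 20.4, L = (15.82, -3.549). ∠MLZ = 141.8° gives LZ at -12.80° from the x-axis; with |LZ| = 14.9, Z = (30.35, -6.850). Then |EZ| = |Z − E| = 31.11.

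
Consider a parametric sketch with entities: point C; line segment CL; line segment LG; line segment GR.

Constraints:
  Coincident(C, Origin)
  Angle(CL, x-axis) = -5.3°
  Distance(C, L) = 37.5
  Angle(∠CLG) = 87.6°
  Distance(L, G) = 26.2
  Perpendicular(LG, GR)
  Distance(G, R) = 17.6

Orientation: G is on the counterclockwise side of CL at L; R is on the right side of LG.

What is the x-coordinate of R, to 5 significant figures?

56.243

C is at the origin; CL runs at -5.3° with length 37.5, so L = 37.5·(cos -5.3°, sin -5.3°) = (37.340, -3.4639). ∠CLG = 87.6°, so LG runs at -5.3° + (180° − 87.6°) = 87.100° from the x-axis; with |LG| = 26.2, G = L + 26.2·(cos 87.100°, sin 87.100°) = (38.665, 22.703). The perpendicularity gives GR at right angles to LG; with |GR| = 17.6 on the right of LG, R = G + 17.6·(0.99872, -0.050593) = (56.243, 21.812). So R.x = 56.243.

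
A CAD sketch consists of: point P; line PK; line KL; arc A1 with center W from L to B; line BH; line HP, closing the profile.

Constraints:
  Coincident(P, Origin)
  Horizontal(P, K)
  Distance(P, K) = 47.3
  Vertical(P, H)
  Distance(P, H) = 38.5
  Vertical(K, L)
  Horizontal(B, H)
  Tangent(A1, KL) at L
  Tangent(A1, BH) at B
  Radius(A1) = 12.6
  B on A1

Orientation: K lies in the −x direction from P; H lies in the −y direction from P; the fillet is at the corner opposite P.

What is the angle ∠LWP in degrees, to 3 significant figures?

143°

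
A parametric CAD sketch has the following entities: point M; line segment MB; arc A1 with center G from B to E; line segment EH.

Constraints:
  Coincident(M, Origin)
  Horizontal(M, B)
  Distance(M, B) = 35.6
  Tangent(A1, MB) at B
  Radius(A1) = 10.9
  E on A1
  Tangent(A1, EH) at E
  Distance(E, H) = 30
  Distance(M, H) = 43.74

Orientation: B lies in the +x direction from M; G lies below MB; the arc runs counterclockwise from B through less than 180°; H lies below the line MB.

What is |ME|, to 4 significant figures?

26.48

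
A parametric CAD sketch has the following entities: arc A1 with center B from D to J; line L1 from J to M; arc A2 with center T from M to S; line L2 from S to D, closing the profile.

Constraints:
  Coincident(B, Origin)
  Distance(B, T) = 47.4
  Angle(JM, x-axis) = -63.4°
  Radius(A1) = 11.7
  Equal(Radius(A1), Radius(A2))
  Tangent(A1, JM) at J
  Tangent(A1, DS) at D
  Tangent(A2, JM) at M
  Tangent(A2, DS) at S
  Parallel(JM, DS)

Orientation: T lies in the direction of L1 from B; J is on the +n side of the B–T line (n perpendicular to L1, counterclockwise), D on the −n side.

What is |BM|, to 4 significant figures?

48.82

The slot axis is L1's direction at -63.4°, so u = (cos -63.4°, sin -63.4°) = (0.4478, -0.8942) and n = (−sin -63.4°, cos -63.4°) = (0.8942, 0.4478). B is at the origin and T lies 47.4 along u from B, so T = 47.4·u = (21.22, -42.38). Tangency of A1 to both parallel lines with radius 11.7 puts J and D at B ± 11.7·n: J = (10.46, 5.239), D = (-10.46, -5.239). Equal radii place M and S the same way about T: M = T + 11.7·n = (31.69, -37.14), S = T − 11.7·n = (10.76, -47.62). Then |BM| = |M − B| = 48.82.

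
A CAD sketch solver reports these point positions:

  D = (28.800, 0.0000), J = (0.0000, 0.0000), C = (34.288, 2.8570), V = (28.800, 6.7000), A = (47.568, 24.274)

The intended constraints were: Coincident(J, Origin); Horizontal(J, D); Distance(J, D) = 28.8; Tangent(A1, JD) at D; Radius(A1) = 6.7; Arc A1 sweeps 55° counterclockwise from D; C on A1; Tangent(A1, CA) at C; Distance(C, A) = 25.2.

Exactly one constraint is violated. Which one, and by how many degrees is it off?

Tangent(A1, CA) at C — off by 3.20°.

J = (0.00, 0.00) ✓; J.y = 0.00, D.y = 0.00 ✓; |JD| = 28.80 ✓; ∠(VD, DJ) = 90.00° ✓; |VD| = 6.700 ✓; bearing(V→C) − bearing(V→D) = 55.00° ✓; |VC| = 6.700 ✓; ∠(VC, CA) = 86.80° ✗; |CA| = 25.20 ✓.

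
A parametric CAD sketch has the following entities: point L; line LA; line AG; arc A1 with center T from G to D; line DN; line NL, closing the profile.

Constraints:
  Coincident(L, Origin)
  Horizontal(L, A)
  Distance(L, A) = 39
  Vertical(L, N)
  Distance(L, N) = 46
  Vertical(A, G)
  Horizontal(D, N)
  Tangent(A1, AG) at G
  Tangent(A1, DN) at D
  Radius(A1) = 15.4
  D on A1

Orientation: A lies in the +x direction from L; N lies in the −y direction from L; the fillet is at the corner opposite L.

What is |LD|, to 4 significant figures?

51.70

The virtual corner opposite L is at (39.00, -46.00). A1 meets AG tangentially, so TG is at right angles to AG and the tangent condition forces TD to be normal to DN, with radius 15.4, so the center T sits 15.4 in from both sides at T = (23.60, -30.60). That places the tangent points at G = (39.00, -30.60) on AG and D = (23.60, -46.00) on DN. Then |LD| = |D − L| = 51.70.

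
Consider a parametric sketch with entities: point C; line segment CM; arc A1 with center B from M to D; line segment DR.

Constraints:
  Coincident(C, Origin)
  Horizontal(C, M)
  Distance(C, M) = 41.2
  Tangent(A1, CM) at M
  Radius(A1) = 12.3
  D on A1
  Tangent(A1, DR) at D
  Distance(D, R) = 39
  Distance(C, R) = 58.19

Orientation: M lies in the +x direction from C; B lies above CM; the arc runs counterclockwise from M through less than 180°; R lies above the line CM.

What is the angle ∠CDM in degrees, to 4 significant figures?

42.20°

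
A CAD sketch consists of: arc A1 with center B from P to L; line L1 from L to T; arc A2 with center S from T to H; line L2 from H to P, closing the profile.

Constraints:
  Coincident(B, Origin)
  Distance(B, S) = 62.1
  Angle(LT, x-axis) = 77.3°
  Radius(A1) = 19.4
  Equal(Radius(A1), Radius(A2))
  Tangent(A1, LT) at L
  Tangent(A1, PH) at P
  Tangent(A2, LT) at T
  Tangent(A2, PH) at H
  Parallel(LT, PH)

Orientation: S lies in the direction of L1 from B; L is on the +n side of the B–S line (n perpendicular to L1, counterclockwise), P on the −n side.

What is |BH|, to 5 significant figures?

65.060

The slot axis is L1's direction at 77.3°, so u = (cos 77.3°, sin 77.3°) = (0.21985, 0.97553) and n = (−sin 77.3°, cos 77.3°) = (-0.97553, 0.21985). B is at the origin and S lies 62.1 along u from B, so S = 62.1·u = (13.652, 60.581). Tangency of A1 to both parallel lines with radius 19.4 puts L and P at B ± 19.4·n: L = (-18.925, 4.2650), P = (18.925, -4.2650). Equal radii place T and H the same way about S: T = S + 19.4·n = (-5.2729, 64.846), H = S − 19.4·n = (32.578, 56.316). Then |BH| = |H − B| = 65.060.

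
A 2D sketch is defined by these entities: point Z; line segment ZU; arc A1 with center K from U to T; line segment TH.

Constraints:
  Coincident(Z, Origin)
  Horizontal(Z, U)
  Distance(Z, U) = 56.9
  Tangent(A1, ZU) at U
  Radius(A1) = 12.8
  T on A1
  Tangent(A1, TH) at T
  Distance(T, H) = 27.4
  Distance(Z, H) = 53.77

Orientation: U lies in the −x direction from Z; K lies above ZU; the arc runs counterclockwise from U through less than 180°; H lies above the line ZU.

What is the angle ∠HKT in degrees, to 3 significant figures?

65.0°

Checks: Z.y = 0.00, U.y = 0.00 ✓; ∠(KU, UZ) = 90.00° ✓; |KT| = 12.80 ✓; ∠(KT, TH) = 90.00° ✓; |TH| = 27.40 ✓; |ZH| = 53.77 ✓.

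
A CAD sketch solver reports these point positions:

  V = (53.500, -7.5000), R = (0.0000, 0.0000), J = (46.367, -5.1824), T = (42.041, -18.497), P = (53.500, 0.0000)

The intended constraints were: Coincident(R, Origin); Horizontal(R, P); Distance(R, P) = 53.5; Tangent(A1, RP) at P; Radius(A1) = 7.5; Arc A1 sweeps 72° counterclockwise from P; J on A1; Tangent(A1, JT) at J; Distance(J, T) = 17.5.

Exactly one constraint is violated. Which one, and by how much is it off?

Distance(J, T) = 17.5 — off by 3.50.

R = (0.00, 0.00) ✓; R.y = 0.00, P.y = 0.00 ✓; |RP| = 53.50 ✓; ∠(VP, PR) = 90.00° ✓; |VP| = 7.500 ✓; bearing(V→J) − bearing(V→P) = 72.00° ✓; |VJ| = 7.500 ✓; ∠(VJ, JT) = 90.00° ✓; |JT| = 14.00 ✗.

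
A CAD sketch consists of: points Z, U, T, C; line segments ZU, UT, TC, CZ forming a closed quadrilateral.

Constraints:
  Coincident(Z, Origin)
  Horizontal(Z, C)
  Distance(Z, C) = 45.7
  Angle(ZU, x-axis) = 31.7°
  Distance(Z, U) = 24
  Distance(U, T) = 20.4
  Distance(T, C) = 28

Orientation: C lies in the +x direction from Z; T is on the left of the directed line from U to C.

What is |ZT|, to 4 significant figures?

44.24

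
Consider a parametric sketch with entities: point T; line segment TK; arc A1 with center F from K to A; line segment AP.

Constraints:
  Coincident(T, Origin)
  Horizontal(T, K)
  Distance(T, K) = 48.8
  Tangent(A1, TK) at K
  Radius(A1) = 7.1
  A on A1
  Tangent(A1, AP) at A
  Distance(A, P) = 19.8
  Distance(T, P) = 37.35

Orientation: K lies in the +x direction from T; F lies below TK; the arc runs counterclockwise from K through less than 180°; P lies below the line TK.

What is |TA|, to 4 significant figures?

43.03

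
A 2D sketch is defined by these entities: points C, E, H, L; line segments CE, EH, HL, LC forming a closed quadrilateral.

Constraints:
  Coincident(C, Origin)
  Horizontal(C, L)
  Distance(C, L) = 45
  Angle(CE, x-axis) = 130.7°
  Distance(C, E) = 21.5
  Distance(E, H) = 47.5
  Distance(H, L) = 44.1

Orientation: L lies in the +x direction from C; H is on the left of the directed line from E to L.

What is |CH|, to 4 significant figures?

48.47

C is at the origin; CL is horizontal with |CL| = 45.0 and L in +x, so L = (45.0, 0). CE runs at 130.7° with |CE| = 21.5, so E = (-14.02, 16.30). H is determined by |EH| = 47.5 and |HL| = 44.1 together: it lies at the intersection of circle(E, 47.5) and circle(L, 44.1). With |EL| = 61.23, the foot of the radical line on EL is 33.16 from E and the perpendicular offset is √(47.5² − 33.16²) = 34.01. Taking the left-of-EL solution: H = (27.00, 40.26).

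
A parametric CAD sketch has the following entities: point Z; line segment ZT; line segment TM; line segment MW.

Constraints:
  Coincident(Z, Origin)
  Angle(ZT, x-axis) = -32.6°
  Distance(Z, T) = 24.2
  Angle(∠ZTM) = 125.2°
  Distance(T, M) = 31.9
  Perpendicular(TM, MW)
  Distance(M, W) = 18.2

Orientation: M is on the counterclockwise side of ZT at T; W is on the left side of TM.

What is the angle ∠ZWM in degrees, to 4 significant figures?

91.97°

Z is at the origin; ZT runs at -32.6° with length 24.2, so T = 24.2·(cos -32.6°, sin -32.6°) = (20.39, -13.04). ∠ZTM = 125.2°, so TM runs at -32.6° + (180° − 125.2°) = 22.20° from the x-axis; with |TM| = 31.9, M = T + 31.9·(cos 22.20°, sin 22.20°) = (49.92, -0.9851). TM ⟂ MW; with |MW| = 18.2 on the left of TM, W = M + 18.2·(-0.3778, 0.9259) = (43.05, 15.87). Then cos ∠ZWM = WZ·WM / (|WZ||WM|), giving 91.97°.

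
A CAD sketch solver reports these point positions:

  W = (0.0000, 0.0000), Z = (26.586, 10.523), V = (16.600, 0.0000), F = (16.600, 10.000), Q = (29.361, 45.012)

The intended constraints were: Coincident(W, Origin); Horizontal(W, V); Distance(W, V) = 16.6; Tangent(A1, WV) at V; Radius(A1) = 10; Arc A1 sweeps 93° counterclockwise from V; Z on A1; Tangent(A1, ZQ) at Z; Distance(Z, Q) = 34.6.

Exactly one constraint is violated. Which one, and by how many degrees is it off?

Tangent(A1, ZQ) at Z — off by 7.60°.

W = (0.00, 0.00) ✓; W.y = 0.00, V.y = 0.00 ✓; |WV| = 16.60 ✓; ∠(FV, VW) = 90.00° ✓; |FV| = 10.00 ✓; bearing(F→Z) − bearing(F→V) = 93.00° ✓; |FZ| = 10.00 ✓; ∠(FZ, ZQ) = 97.60° ✗; |ZQ| = 34.60 ✓.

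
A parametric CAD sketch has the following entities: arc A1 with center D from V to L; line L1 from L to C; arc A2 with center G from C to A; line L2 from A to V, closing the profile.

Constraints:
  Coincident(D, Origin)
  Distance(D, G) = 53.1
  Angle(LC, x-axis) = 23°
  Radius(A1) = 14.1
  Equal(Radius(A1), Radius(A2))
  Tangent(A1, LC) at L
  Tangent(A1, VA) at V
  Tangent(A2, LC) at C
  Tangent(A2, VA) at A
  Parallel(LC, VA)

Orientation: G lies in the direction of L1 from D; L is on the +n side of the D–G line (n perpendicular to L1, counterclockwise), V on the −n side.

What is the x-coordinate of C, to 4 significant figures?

43.37

The slot axis is L1's direction at 23.0°, so u = (cos 23.0°, sin 23.0°) = (0.9205, 0.3907) and n = (−sin 23.0°, cos 23.0°) = (-0.3907, 0.9205). D is at the origin and G lies 53.1 along u from D, so G = 53.1·u = (48.88, 20.75). Tangency of A1 to both parallel lines with radius 14.1 puts L and V at D ± 14.1·n: L = (-5.509, 12.98), V = (5.509, -12.98). Equal radii place C and A the same way about G: C = G + 14.1·n = (43.37, 33.73), A = G − 14.1·n = (54.39, 7.769). So C.x = 43.37.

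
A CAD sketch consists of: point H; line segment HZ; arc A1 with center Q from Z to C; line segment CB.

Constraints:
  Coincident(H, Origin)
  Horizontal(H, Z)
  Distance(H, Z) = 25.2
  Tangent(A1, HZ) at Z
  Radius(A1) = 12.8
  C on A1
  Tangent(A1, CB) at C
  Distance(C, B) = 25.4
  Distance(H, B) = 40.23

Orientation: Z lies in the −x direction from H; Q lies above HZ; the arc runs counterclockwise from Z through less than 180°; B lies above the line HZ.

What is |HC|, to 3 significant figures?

17.9

H is at the origin; H and Z share the same y with |HZ| = 25.2 and Z on the −x side, so Z = (-25.2, 0.00). A1 meets HZ tangentially, so QZ is at right angles to HZ, so Q = Z + (0, 12.8) = (-25.2, 12.8). Since QC ⟂ CB (tangency), |QB| = √(12.8² + 25.4²) = 28.4 regardless of where C sits on A1. So B lies on both circle(H, 40.23) and circle(Q, 28.4); the above-HZ intersection is B = (-12.5, 38.2). C is the foot of the tangent from B: C = (-12.4, 12.8).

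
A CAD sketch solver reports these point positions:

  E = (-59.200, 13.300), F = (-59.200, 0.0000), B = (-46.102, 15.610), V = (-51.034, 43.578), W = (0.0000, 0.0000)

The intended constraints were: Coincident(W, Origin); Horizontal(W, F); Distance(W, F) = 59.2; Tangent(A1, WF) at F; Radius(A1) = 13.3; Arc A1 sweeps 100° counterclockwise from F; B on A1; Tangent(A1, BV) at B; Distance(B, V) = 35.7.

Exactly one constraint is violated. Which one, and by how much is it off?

Distance(B, V) = 35.7 — off by 7.30.

W = (0.00, 0.00) ✓; W.y = 0.00, F.y = 0.00 ✓; |WF| = 59.20 ✓; ∠(EF, FW) = 90.00° ✓; |EF| = 13.30 ✓; bearing(E→B) − bearing(E→F) = 100.0° ✓; |EB| = 13.30 ✓; ∠(EB, BV) = 90.00° ✓; |BV| = 28.40 ✗.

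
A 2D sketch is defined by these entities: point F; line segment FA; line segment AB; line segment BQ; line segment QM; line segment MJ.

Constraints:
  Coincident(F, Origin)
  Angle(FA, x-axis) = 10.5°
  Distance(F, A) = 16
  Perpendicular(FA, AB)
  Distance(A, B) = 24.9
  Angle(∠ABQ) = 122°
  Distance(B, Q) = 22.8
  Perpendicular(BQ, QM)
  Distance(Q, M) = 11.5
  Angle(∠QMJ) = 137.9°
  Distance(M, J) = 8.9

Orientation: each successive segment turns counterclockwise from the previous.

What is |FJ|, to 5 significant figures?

20.074

The perpendicularity gives QM at right angles to BQ, so QM runs at -111.50°; with |QM| = 11.5, M = (-14.234, 25.055). ∠QMJ = 137.9° gives MJ at -69.400° from the x-axis; with |MJ| = 8.9, J = (-11.102, 16.724). Then |FJ| = |J − F| = 20.074.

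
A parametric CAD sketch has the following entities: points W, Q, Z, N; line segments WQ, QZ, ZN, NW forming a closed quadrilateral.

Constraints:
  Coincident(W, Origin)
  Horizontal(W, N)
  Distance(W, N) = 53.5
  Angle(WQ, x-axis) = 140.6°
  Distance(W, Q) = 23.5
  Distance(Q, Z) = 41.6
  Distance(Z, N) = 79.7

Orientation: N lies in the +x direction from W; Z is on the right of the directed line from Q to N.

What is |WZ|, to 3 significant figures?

34.2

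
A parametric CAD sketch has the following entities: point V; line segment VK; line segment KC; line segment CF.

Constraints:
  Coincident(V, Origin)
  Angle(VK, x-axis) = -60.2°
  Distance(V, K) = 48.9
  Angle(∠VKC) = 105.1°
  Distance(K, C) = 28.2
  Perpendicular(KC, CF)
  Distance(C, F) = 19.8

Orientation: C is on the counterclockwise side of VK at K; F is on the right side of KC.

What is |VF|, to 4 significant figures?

78.53

V is at the origin; VK runs at -60.2° with length 48.9, so K = 48.9·(cos -60.2°, sin -60.2°) = (24.30, -42.43). ∠VKC = 105.1°, so KC runs at -60.2° + (180° − 105.1°) = 14.70° from the x-axis; with |KC| = 28.2, C = K + 28.2·(cos 14.70°, sin 14.70°) = (51.58, -35.28). KC is perpendicular to CF; with |CF| = 19.8 on the right of KC, F = C + 19.8·(0.2538, -0.9673) = (56.60, -54.43). Then |VF| = |F − V| = 78.53.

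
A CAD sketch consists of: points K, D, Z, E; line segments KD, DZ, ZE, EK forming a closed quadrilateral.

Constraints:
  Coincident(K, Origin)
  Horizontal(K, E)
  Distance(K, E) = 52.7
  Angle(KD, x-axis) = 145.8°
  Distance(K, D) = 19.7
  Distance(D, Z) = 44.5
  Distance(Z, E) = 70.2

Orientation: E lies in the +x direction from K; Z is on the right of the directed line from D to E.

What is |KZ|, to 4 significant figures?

34.17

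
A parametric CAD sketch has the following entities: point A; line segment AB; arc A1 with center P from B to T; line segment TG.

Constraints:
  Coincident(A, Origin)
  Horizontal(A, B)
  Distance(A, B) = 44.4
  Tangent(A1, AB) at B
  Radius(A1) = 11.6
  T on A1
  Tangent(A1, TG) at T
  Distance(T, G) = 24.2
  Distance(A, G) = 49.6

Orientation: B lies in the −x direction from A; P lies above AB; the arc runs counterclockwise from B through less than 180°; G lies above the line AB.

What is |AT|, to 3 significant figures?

35.0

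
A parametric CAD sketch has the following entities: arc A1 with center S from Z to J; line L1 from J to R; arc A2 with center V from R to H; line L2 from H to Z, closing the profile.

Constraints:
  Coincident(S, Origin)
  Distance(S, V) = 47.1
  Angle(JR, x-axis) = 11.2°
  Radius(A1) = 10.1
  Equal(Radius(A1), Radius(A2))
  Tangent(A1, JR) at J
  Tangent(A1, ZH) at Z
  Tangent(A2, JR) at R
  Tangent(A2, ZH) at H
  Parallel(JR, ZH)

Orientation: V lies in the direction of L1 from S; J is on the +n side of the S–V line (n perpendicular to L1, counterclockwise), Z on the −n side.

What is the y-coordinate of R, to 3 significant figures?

19.1

The slot axis is L1's direction at 11.2°, so u = (cos 11.2°, sin 11.2°) = (0.981, 0.194) and n = (−sin 11.2°, cos 11.2°) = (-0.194, 0.981). S is at the origin and V lies 47.1 along u from S, so V = 47.1·u = (46.2, 9.15). Tangency of A1 to both parallel lines with radius 10.1 puts J and Z at S ± 10.1·n: J = (-1.96, 9.91), Z = (1.96, -9.91). Equal radii place R and H the same way about V: R = V + 10.1·n = (44.2, 19.1), H = V − 10.1·n = (48.2, -0.759). So R.y = 19.1.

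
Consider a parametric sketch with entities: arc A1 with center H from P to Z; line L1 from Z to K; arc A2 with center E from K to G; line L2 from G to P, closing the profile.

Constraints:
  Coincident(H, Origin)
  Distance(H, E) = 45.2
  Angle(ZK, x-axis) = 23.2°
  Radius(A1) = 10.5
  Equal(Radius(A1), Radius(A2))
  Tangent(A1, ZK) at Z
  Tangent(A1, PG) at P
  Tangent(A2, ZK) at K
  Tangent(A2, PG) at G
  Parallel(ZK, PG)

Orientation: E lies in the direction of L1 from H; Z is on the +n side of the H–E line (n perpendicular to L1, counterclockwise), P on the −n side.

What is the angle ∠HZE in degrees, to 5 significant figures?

76.922°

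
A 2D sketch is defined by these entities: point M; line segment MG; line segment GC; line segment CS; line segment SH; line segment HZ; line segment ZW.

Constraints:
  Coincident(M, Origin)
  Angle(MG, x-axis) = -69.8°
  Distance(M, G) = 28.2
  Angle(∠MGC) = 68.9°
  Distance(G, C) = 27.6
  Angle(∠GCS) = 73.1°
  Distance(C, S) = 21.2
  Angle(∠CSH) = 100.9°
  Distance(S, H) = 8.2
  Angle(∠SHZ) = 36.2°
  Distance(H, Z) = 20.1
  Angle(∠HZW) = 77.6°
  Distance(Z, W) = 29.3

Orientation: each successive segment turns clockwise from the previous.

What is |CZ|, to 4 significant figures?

9.804

∠CSH = 100.9° gives SH at -6.900° from the x-axis; with |SH| = 8.2, H = (-3.238, -6.832). ∠SHZ = 36.2° gives HZ at -150.7° from the x-axis; with |HZ| = 20.1, Z = (-20.77, -16.67). Then |CZ| = |Z − C| = 9.804.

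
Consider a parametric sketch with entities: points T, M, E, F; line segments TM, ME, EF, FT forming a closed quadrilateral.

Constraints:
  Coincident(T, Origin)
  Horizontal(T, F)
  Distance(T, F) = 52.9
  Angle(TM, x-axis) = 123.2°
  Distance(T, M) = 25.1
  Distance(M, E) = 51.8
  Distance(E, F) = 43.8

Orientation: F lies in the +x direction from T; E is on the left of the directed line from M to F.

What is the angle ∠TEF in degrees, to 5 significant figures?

65.761°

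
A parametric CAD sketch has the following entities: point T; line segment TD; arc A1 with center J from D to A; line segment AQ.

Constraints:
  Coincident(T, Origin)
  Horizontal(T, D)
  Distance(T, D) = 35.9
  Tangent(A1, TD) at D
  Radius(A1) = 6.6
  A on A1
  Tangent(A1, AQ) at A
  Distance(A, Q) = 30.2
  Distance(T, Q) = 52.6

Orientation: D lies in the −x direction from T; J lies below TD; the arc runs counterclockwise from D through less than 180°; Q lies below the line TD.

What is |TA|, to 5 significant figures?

43.102

T is at the origin; TD is horizontal with |TD| = 35.9 and D on the −x side, so D = (-35.900, 0.0000). Tangency of A1 to TD means the radius JD is perpendicular to TD, so J = D + (0, -6.6) = (-35.900, -6.6000). Since JA ⟂ AQ (tangency), |JQ| = √(6.6² + 30.2²) = 30.913 regardless of where A sits on A1. So Q lies on both circle(T, 52.6) and circle(J, 30.913); the below-TD intersection is Q = (-36.888, -37.497). A is the foot of the tangent from Q: A = (-42.390, -7.8023).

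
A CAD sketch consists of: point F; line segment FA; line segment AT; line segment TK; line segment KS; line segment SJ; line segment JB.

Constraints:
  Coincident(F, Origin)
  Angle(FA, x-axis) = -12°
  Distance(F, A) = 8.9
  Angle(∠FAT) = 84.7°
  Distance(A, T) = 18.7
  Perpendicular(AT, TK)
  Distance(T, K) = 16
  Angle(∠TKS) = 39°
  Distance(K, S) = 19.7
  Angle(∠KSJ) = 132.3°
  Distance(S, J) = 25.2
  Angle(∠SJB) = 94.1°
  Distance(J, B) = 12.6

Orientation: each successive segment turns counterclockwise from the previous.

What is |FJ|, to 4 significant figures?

34.36

F is at the origin; FA runs at -12.0° with length 8.9, so A = (8.706, -1.850). ∠FAT = 84.7° gives AT at 83.30° from the x-axis; with |AT| = 18.7, T = (10.89, 16.72). AT is perpendicular to TK, so TK runs at 173.3°; with |TK| = 16.0, K = (-5.003, 18.59). ∠TKS = 39.0° gives KS at -45.70° from the x-axis; with |KS| = 19.7, S = (8.755, 4.489). ∠KSJ = 132.3° gives SJ at 2.000° from the x-axis; with |SJ| = 25.2, J = (33.94, 5.369). Then |FJ| = |J − F| = 34.36.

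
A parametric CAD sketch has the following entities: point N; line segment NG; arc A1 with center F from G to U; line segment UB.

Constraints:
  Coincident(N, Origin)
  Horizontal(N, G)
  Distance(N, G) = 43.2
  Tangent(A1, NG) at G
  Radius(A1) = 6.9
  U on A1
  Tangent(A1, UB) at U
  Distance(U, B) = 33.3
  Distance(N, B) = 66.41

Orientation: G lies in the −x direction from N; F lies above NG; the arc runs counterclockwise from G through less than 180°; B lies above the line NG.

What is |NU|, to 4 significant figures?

38.58

Checks: |FU| = 6.900 ✓; ∠(FU, UB) = 90.00° ✓; |UB| = 33.30 ✓; |NB| = 66.41 ✓.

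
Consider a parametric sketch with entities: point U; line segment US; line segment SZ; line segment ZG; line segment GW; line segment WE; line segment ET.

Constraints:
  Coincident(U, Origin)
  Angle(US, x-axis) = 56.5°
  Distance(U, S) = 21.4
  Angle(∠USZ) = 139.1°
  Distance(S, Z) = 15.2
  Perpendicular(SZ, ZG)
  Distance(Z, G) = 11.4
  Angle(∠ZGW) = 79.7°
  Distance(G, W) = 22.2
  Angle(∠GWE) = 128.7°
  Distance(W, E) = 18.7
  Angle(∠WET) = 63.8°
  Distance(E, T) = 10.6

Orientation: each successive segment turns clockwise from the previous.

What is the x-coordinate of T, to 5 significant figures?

4.5146

U is at the origin; US runs at 56.5° with length 21.4, so S = (11.811, 17.845). ∠USZ = 139.1° gives SZ at 15.600° from the x-axis; with |SZ| = 15.2, Z = (26.452, 21.933). The perpendicularity gives ZG at right angles to SZ, so ZG runs at -74.400°; with |ZG| = 11.4, G = (29.517, 10.953). ∠ZGW = 79.7° gives GW at -174.70° from the x-axis; with |GW| = 22.2, W = (7.4121, 8.9021). ∠GWE = 128.7° gives WE at 134.00° from the x-axis; with |WE| = 18.7, E = (-5.5780, 22.354). ∠WET = 63.8° gives ET at 17.800° from the x-axis; with |ET| = 10.6, T = (4.5146, 25.594). So T.x = 4.5146.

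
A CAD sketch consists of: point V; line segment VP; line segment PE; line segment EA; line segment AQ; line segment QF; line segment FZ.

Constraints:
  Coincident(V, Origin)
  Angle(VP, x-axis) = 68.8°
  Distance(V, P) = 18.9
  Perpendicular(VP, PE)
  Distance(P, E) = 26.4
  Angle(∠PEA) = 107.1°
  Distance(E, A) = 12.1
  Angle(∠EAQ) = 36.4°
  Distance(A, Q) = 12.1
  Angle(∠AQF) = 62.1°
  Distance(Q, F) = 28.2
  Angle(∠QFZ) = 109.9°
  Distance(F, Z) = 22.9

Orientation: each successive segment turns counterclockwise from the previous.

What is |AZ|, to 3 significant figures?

32.2

V is at the origin; VP runs at 68.8° with length 18.9, so P = (6.83, 17.6). The perpendicularity gives PE at right angles to VP, so PE runs at 159°; with |PE| = 26.4, E = (-17.8, 27.2). ∠PEA = 107.1° gives EA at -128° from the x-axis; with |EA| = 12.1, A = (-25.3, 17.7). ∠EAQ = 36.4° gives AQ at 15.3° from the x-axis; with |AQ| = 12.1, Q = (-13.6, 20.9). ∠AQF = 62.1° gives QF at 133° from the x-axis; with |QF| = 28.2, F = (-32.9, 41.4). ∠QFZ = 109.9° gives FZ at -157° from the x-axis; with |FZ| = 22.9, Z = (-53.9, 32.4). Then |AZ| = |Z − A| = 32.2.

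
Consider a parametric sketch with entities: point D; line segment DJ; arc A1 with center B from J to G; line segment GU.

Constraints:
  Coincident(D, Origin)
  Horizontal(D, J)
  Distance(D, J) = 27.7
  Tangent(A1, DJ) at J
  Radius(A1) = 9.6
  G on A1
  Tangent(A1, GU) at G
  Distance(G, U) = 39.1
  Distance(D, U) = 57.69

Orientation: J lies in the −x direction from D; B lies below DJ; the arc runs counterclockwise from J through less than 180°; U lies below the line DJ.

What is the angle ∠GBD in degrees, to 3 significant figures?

173°

Checks: |BG| = 9.600 ✓; ∠(BG, GU) = 90.00° ✓; |GU| = 39.10 ✓; |DU| = 57.69 ✓.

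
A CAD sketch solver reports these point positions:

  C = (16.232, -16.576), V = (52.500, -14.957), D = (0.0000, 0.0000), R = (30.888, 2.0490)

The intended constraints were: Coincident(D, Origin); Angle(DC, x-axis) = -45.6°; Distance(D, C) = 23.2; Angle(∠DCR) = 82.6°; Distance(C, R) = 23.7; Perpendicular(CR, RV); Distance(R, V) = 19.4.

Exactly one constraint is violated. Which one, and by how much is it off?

Distance(R, V) = 19.4 — off by 8.10.

D = (0.00, 0.00) ✓; DC at -45.60° ✓; |DC| = 23.20 ✓; ∠DCR = 82.60° ✓; |CR| = 23.70 ✓; ∠(CR, RV) = 90.00° ✓; |RV| = 27.50 ✗.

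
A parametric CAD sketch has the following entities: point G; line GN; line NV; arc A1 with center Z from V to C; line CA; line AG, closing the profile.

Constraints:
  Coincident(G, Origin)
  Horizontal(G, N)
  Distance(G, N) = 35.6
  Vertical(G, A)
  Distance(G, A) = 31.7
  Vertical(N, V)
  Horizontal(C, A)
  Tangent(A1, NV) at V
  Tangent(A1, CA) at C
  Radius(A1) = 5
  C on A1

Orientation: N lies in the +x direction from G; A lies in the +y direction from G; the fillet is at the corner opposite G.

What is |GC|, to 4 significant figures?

44.06

G is at the origin; GN is horizontal with |GN| = 35.6 and N on the +x side, so N = (35.60, 0.000). GA is vertical with |GA| = 31.7 and A on the +y side, so A = (0.000, 31.70). The virtual corner opposite G is at (35.60, 31.70). Tangency of A1 to NV means the radius ZV is perpendicular to NV and tangency of A1 to CA means the radius ZC is perpendicular to CA, with radius 5.0, so the center Z sits 5.0 in from both sides at Z = (30.60, 26.70). That places the tangent points at V = (35.60, 26.70) on NV and C = (30.60, 31.70) on CA. Then |GC| = |C − G| = 44.06.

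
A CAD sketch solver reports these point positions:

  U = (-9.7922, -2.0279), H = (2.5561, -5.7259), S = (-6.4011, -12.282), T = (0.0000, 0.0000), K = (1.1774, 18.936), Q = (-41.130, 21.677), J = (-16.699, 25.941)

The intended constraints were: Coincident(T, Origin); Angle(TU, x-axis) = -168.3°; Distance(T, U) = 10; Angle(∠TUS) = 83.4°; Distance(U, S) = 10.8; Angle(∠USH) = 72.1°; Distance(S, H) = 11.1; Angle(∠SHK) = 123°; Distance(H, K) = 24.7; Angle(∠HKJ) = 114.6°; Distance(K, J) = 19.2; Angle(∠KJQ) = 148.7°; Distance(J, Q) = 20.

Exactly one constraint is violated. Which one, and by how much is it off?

Distance(J, Q) = 20 — off by 4.80.

T = (0.00, 0.00) ✓; TU at -168.3° ✓; |TU| = 10.00 ✓; ∠TUS = 83.40° ✓; |US| = 10.80 ✓; ∠USH = 72.10° ✓; |SH| = 11.10 ✓; ∠SHK = 123.0° ✓; |HK| = 24.70 ✓; ∠HKJ = 114.6° ✓; |KJ| = 19.20 ✓; ∠KJQ = 148.7° ✓; |JQ| = 24.80 ✗.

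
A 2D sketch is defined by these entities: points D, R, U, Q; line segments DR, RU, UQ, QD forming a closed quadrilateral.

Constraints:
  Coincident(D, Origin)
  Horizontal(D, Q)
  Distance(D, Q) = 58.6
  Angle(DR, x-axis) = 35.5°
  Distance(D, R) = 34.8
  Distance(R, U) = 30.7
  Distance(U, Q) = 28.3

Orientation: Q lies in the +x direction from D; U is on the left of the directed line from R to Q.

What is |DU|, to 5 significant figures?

64.486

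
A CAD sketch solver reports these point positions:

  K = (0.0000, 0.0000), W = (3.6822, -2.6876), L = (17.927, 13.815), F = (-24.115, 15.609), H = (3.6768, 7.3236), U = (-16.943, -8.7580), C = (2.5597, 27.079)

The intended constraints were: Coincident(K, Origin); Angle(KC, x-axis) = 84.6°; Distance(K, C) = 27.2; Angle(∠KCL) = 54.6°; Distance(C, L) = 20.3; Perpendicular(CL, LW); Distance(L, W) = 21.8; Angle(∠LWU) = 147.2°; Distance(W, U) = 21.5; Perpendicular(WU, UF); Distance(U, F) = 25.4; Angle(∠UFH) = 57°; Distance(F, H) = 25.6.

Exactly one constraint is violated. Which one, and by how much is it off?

Distance(F, H) = 25.6 — off by 3.40.

K = (0.00, 0.00) ✓; KC at 84.60° ✓; |KC| = 27.20 ✓; ∠KCL = 54.60° ✓; |CL| = 20.30 ✓; ∠(CL, LW) = 90.00° ✓; |LW| = 21.80 ✓; ∠LWU = 147.2° ✓; |WU| = 21.50 ✓; ∠(WU, UF) = 90.00° ✓; |UF| = 25.40 ✓; ∠UFH = 57.00° ✓; |FH| = 29.00 ✗.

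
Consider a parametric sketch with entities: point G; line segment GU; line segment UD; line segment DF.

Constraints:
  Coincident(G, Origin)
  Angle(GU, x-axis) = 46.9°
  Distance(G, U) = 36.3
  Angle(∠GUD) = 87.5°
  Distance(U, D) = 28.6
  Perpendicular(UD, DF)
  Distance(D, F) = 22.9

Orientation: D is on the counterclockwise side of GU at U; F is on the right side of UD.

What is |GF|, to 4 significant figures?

65.04

G is at the origin; GU runs at 46.9° with length 36.3, so U = 36.3·(cos 46.9°, sin 46.9°) = (24.80, 26.50). ∠GUD = 87.5°, so UD runs at 46.9° + (180° − 87.5°) = 139.4° from the x-axis; with |UD| = 28.6, D = U + 28.6·(cos 139.4°, sin 139.4°) = (3.088, 45.12). UD is perpendicular to DF; with |DF| = 22.9 on the right of UD, F = D + 22.9·(0.6508, 0.7593) = (17.99, 62.50). Then |GF| = |F − G| = 65.04.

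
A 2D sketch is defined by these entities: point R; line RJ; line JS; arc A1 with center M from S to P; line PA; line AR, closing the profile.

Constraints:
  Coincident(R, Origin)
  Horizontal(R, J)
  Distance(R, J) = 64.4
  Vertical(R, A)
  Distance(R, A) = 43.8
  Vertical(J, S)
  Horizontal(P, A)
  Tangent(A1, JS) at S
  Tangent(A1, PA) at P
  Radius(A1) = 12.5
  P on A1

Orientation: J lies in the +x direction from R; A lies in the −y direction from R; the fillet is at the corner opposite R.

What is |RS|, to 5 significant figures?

71.603

R is at the origin; RJ is horizontal with |RJ| = 64.4 and J on the +x side, so J = (64.400, 0.0000). R and A share the same x with |RA| = 43.8 and A on the −y side, so A = (0.0000, -43.800). The virtual corner opposite R is at (64.400, -43.800). A1 meets JS tangentially, so MS is at right angles to JS and tangency of A1 to PA means the radius MP is perpendicular to PA, with radius 12.5, so the center M sits 12.5 in from both sides at M = (51.900, -31.300). That places the tangent points at S = (64.400, -31.300) on JS and P = (51.900, -43.800) on PA. Then |RS| = |S − R| = 71.603.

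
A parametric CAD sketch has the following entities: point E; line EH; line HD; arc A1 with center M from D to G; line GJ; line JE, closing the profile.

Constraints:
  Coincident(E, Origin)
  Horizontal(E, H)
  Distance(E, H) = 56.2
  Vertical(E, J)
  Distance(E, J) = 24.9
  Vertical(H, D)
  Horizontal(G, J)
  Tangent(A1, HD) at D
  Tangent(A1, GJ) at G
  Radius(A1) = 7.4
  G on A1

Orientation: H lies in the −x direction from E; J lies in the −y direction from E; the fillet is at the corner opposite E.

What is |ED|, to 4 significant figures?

58.86

E is at the origin; EH is horizontal with |EH| = 56.2 and H on the −x side, so H = (-56.20, 0.000). E and J share the same x with |EJ| = 24.9 and J on the −y side, so J = (0.000, -24.90). The virtual corner opposite E is at (-56.20, -24.90). Since A1 is tangent to HD there, MD ⟂ HD and the tangent condition forces MG to be normal to GJ, with radius 7.4, so the center M sits 7.4 in from both sides at M = (-48.80, -17.50). That places the tangent points at D = (-56.20, -17.50) on HD and G = (-48.80, -24.90) on GJ. Then |ED| = |D − E| = 58.86.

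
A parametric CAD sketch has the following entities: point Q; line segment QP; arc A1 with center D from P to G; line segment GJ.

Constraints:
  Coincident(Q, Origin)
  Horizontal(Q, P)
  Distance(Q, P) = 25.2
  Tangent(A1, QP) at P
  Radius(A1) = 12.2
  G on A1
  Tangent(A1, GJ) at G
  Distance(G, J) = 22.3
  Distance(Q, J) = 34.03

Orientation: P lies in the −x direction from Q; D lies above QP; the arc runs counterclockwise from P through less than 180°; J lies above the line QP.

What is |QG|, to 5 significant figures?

16.787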